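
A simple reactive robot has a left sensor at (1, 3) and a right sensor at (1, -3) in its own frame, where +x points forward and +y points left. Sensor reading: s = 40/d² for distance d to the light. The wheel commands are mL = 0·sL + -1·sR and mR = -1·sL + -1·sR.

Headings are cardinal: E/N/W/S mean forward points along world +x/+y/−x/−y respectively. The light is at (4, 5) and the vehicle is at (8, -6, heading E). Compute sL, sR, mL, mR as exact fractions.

40/89 40/221 -40/221 -12400/19669

left sensor world pos  = (9, -3); dL² = 89
right sensor world pos = (9, -9); dR² = 221
sL = 40/89 = 40/89
sR = 40/221 = 40/221
mL = 0·sL + -1·sR = -40/221
mR = -1·sL + -1·sR = -12400/19669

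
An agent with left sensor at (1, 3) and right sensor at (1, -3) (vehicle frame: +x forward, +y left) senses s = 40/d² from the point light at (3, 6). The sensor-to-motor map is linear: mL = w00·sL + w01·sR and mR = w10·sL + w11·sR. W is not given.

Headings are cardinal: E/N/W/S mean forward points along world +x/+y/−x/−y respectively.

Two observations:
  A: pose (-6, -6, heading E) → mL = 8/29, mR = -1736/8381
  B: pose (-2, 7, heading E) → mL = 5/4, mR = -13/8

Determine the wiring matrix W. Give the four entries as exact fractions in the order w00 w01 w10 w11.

1 0 -1/2 -1/2

obs A: pose=(-6,-6,E) → sL=8/29, sR=40/289, mL=8/29, mR=-1736/8381
obs B: pose=(-2,7,E) → sL=5/4, sR=2, mL=5/4, mR=-13/8
sensor matrix S = [[8/29, 40/289], [5/4, 2]]; det S = 3174/8381
solve [mL_A; mL_B] = S·[w00; w01] and [mR_A; mR_B] = S·[w10; w11]:
  w00 = 1, w01 = 0, w10 = -1/2, w11 = -1/2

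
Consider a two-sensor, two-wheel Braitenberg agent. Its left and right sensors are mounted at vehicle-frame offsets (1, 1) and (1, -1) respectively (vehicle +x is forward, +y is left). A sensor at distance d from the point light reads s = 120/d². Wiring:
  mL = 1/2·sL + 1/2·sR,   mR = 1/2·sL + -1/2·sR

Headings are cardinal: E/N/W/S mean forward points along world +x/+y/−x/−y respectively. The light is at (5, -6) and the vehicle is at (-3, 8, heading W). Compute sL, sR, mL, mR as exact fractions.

12/25 20/51 556/1275 56/1275

left sensor world pos  = (-4, 7); dL² = 250
right sensor world pos = (-4, 9); dR² = 306
sL = 120/250 = 12/25
sR = 120/306 = 20/51
mL = 1/2·sL + 1/2·sR = 556/1275
mR = 1/2·sL + -1/2·sR = 56/1275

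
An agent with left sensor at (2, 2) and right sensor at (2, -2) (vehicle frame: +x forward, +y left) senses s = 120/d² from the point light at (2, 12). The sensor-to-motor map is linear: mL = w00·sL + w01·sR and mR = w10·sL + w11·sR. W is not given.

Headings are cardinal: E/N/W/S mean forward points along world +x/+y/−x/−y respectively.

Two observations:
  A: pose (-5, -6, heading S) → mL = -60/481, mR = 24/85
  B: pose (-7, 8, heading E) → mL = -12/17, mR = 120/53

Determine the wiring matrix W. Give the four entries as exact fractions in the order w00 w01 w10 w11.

obs A: pose=(-5,-6,S) → sL=24/85, sR=120/481, mL=-60/481, mR=24/85
obs B: pose=(-7,8,E) → sL=120/53, sR=24/17, mL=-12/17, mR=120/53
sensor matrix S = [[24/85, 120/481], [120/53, 24/17]]; det S = -6124032/36837385
solve [mL_A; mL_B] = S·[w00; w01] and [mR_A; mR_B] = S·[w10; w11]:
  w00 = 0, w01 = -1/2, w10 = 1, w11 = 0

0 -1/2 1 0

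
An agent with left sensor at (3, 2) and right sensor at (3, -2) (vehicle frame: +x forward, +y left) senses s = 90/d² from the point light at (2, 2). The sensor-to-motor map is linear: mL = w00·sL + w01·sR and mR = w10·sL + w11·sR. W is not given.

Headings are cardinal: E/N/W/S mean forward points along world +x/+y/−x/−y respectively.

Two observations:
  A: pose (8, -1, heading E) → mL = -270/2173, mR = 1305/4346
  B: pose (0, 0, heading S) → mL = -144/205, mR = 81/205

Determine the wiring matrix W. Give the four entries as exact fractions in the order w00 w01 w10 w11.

-1/2 1/2 -1/2 1

obs A: pose=(8,-1,E) → sL=45/41, sR=45/53, mL=-270/2173, mR=1305/4346
obs B: pose=(0,0,S) → sL=18/5, sR=90/41, mL=-144/205, mR=81/205
sensor matrix S = [[45/41, 45/53], [18/5, 90/41]]; det S = -57672/89093
solve [mL_A; mL_B] = S·[w00; w01] and [mR_A; mR_B] = S·[w10; w11]:
  w00 = -1/2, w01 = 1/2, w10 = -1/2, w11 = 1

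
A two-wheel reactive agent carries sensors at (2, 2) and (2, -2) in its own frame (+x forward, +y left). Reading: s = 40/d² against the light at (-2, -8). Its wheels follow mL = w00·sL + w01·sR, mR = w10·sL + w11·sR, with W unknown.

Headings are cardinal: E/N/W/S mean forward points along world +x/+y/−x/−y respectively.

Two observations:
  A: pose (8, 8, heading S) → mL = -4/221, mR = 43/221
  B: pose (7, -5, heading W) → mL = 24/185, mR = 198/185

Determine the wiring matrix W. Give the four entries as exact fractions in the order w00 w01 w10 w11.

obs A: pose=(8,8,S) → sL=2/17, sR=2/13, mL=-4/221, mR=43/221
obs B: pose=(7,-5,W) → sL=4/5, sR=20/37, mL=24/185, mR=198/185
sensor matrix S = [[2/17, 2/13], [4/5, 20/37]]; det S = -2432/40885
solve [mL_A; mL_B] = S·[w00; w01] and [mR_A; mR_B] = S·[w10; w11]:
  w00 = 1/2, w01 = -1/2, w10 = 1, w11 = 1/2

1/2 -1/2 1 1/2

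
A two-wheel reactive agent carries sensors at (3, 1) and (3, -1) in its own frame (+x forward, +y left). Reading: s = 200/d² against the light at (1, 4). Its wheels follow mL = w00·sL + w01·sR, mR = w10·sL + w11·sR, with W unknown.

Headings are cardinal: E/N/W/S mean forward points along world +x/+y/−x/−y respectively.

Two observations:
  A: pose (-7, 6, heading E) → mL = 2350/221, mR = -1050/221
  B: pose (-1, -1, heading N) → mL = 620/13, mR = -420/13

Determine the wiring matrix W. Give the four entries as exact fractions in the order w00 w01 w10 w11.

obs A: pose=(-7,6,E) → sL=100/17, sR=100/13, mL=2350/221, mR=-1050/221
obs B: pose=(-1,-1,N) → sL=200/13, sR=40, mL=620/13, mR=-420/13
sensor matrix S = [[100/17, 100/13], [200/13, 40]]; det S = 336000/2873
solve [mL_A; mL_B] = S·[w00; w01] and [mR_A; mR_B] = S·[w10; w11]:
  w00 = 1/2, w01 = 1, w10 = 1/2, w11 = -1

1/2 1 1/2 -1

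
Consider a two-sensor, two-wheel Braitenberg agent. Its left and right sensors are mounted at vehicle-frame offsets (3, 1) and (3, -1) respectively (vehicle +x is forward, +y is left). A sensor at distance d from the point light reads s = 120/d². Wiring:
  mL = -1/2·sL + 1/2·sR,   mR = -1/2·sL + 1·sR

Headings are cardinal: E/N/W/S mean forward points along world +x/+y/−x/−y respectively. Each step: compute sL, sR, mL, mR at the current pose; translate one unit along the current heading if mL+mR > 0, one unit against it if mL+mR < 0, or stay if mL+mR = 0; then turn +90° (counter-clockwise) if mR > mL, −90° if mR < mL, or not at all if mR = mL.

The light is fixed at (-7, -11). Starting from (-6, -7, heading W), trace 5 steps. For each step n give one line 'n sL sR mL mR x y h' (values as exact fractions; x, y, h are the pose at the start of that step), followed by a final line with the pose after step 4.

0 120/13 120/29 -960/377 -180/377 -6 -7 W
1 12 60 24 54 -5 -7 S
2 120/41 120/29 720/1189 3180/1189 -5 -8 E
3 3 30/13 -9/26 21/26 -4 -8 N
4 40/3 24/5 -64/15 -28/15 -4 -7 W
final -3 -7 S

n=0: pose=(-6,-7,W); sL=120/13, sR=120/29; mL=-960/377, mR=-180/377; mL+mR=-1140/377 → advance -1; mR−mL=60/29 → turn +1·90°
n=1: pose=(-5,-7,S); sL=12, sR=60; mL=24, mR=54; mL+mR=78 → advance +1; mR−mL=30 → turn +1·90°
n=2: pose=(-5,-8,E); sL=120/41, sR=120/29; mL=720/1189, mR=3180/1189; mL+mR=3900/1189 → advance +1; mR−mL=60/29 → turn +1·90°
n=3: pose=(-4,-8,N); sL=3, sR=30/13; mL=-9/26, mR=21/26; mL+mR=6/13 → advance +1; mR−mL=15/13 → turn +1·90°
n=4: pose=(-4,-7,W); sL=40/3, sR=24/5; mL=-64/15, mR=-28/15; mL+mR=-92/15 → advance -1; mR−mL=12/5 → turn +1·90°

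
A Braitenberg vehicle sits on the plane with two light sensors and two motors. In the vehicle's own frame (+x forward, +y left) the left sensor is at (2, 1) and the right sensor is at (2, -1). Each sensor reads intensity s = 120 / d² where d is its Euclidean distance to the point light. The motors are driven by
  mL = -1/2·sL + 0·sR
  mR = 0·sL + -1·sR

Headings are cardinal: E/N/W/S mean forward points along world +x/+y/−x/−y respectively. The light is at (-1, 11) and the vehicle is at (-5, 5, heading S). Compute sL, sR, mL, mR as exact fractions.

left sensor world pos  = (-4, 3); dL² = 73
right sensor world pos = (-6, 3); dR² = 89
sL = 120/73 = 120/73
sR = 120/89 = 120/89
mL = -1/2·sL + 0·sR = -60/73
mR = 0·sL + -1·sR = -120/89

120/73 120/89 -60/73 -120/89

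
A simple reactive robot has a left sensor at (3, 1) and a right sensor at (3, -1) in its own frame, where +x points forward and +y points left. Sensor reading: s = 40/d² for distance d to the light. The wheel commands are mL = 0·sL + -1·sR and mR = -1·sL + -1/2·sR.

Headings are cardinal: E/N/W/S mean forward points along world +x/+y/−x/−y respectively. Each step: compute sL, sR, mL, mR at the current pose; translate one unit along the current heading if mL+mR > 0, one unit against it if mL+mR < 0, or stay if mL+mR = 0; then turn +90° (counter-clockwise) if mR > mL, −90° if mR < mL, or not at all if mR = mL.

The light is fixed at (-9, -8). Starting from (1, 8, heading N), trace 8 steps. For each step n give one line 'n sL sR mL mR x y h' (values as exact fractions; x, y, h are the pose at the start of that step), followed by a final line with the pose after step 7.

0 20/221 20/241 -20/241 -7030/53261 1 8 N
1 8/85 8/73 -8/73 -924/6205 1 7 E
2 10/61 5/26 -5/26 -825/3172 0 7 S
3 40/261 8/65 -8/65 -3644/16965 0 8 W
4 20/221 20/241 -20/241 -7030/53261 1 8 N
5 8/85 8/73 -8/73 -924/6205 1 7 E
6 10/61 5/26 -5/26 -825/3172 0 7 S
7 40/261 8/65 -8/65 -3644/16965 0 8 W
final 1 8 N

n=0: pose=(1,8,N); sL=20/221, sR=20/241; mL=-20/241, mR=-7030/53261; mL+mR=-11450/53261 → advance -1; mR−mL=-2610/53261 → turn -1·90°
n=1: pose=(1,7,E); sL=8/85, sR=8/73; mL=-8/73, mR=-924/6205; mL+mR=-1604/6205 → advance -1; mR−mL=-244/6205 → turn -1·90°
n=2: pose=(0,7,S); sL=10/61, sR=5/26; mL=-5/26, mR=-825/3172; mL+mR=-1435/3172 → advance -1; mR−mL=-215/3172 → turn -1·90°
n=3: pose=(0,8,W); sL=40/261, sR=8/65; mL=-8/65, mR=-3644/16965; mL+mR=-5732/16965 → advance -1; mR−mL=-1556/16965 → turn -1·90°
n=4: pose=(1,8,N); sL=20/221, sR=20/241; mL=-20/241, mR=-7030/53261; mL+mR=-11450/53261 → advance -1; mR−mL=-2610/53261 → turn -1·90°
n=5: pose=(1,7,E); sL=8/85, sR=8/73; mL=-8/73, mR=-924/6205; mL+mR=-1604/6205 → advance -1; mR−mL=-244/6205 → turn -1·90°
n=6: pose=(0,7,S); sL=10/61, sR=5/26; mL=-5/26, mR=-825/3172; mL+mR=-1435/3172 → advance -1; mR−mL=-215/3172 → turn -1·90°
n=7: pose=(0,8,W); sL=40/261, sR=8/65; mL=-8/65, mR=-3644/16965; mL+mR=-5732/16965 → advance -1; mR−mL=-1556/16965 → turn -1·90°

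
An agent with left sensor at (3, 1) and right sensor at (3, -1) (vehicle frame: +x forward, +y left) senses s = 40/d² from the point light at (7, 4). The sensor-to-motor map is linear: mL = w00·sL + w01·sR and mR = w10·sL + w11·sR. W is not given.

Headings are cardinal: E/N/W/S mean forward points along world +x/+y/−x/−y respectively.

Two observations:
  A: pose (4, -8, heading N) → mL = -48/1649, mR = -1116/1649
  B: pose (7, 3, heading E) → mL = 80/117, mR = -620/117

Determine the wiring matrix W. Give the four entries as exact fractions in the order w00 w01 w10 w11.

obs A: pose=(4,-8,N) → sL=40/97, sR=8/17, mL=-48/1649, mR=-1116/1649
obs B: pose=(7,3,E) → sL=40/9, sR=40/13, mL=80/117, mR=-620/117
sensor matrix S = [[40/97, 8/17], [40/9, 40/13]]; det S = -158720/192933
solve [mL_A; mL_B] = S·[w00; w01] and [mR_A; mR_B] = S·[w10; w11]:
  w00 = 1/2, w01 = -1/2, w10 = -1/2, w11 = -1

1/2 -1/2 -1/2 -1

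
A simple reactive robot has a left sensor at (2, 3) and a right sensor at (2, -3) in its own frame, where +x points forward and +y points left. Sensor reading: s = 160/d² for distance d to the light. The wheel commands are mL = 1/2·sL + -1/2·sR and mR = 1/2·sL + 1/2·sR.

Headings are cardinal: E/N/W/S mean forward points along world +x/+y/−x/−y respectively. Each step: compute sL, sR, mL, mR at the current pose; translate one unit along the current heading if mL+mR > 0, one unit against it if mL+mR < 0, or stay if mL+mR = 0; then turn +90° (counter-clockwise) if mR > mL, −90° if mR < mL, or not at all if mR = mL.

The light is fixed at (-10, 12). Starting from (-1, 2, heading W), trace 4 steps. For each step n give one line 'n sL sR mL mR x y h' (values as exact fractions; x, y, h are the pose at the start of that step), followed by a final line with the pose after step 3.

n=0: pose=(-1,2,W); sL=80/109, sR=80/49; mL=-2400/5341, mR=6320/5341; mL+mR=80/109 → advance +1; mR−mL=80/49 → turn +1·90°
n=1: pose=(-2,2,S); sL=32/53, sR=160/169; mL=-1536/8957, mR=6944/8957; mL+mR=32/53 → advance +1; mR−mL=160/169 → turn +1·90°
n=2: pose=(-2,1,E); sL=40/41, sR=20/37; mL=330/1517, mR=1150/1517; mL+mR=40/41 → advance +1; mR−mL=20/37 → turn +1·90°
n=3: pose=(-1,1,N); sL=160/117, sR=32/45; mL=64/195, mR=608/585; mL+mR=160/117 → advance +1; mR−mL=32/45 → turn +1·90°

0 80/109 80/49 -2400/5341 6320/5341 -1 2 W
1 32/53 160/169 -1536/8957 6944/8957 -2 2 S
2 40/41 20/37 330/1517 1150/1517 -2 1 E
3 160/117 32/45 64/195 608/585 -1 1 N
final -1 2 W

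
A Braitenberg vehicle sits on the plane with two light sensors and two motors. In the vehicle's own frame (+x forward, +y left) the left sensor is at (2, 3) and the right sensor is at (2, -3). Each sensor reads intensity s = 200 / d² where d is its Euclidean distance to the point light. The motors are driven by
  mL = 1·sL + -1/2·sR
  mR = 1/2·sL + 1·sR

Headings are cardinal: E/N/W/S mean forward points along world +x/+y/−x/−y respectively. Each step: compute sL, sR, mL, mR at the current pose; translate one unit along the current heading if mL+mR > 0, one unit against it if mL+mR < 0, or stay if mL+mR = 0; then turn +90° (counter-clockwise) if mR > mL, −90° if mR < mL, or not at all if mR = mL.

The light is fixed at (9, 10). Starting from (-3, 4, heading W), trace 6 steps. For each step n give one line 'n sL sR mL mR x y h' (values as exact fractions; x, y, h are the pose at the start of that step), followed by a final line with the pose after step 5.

0 200/277 40/41 2660/11357 15180/11357 -3 4 W
1 50/41 5/8 595/656 405/328 -4 4 S
2 200/137 200/221 30500/30277 49500/30277 -4 3 E
3 4/5 100/53 -38/265 606/265 -3 3 N
4 200/277 40/41 2660/11357 15180/11357 -3 4 W
5 50/41 5/8 595/656 405/328 -4 4 S
final -4 3 E

n=0: pose=(-3,4,W); sL=200/277, sR=40/41; mL=2660/11357, mR=15180/11357; mL+mR=17840/11357 → advance +1; mR−mL=12520/11357 → turn +1·90°
n=1: pose=(-4,4,S); sL=50/41, sR=5/8; mL=595/656, mR=405/328; mL+mR=1405/656 → advance +1; mR−mL=215/656 → turn +1·90°
n=2: pose=(-4,3,E); sL=200/137, sR=200/221; mL=30500/30277, mR=49500/30277; mL+mR=80000/30277 → advance +1; mR−mL=19000/30277 → turn +1·90°
n=3: pose=(-3,3,N); sL=4/5, sR=100/53; mL=-38/265, mR=606/265; mL+mR=568/265 → advance +1; mR−mL=644/265 → turn +1·90°
n=4: pose=(-3,4,W); sL=200/277, sR=40/41; mL=2660/11357, mR=15180/11357; mL+mR=17840/11357 → advance +1; mR−mL=12520/11357 → turn +1·90°
n=5: pose=(-4,4,S); sL=50/41, sR=5/8; mL=595/656, mR=405/328; mL+mR=1405/656 → advance +1; mR−mL=215/656 → turn +1·90°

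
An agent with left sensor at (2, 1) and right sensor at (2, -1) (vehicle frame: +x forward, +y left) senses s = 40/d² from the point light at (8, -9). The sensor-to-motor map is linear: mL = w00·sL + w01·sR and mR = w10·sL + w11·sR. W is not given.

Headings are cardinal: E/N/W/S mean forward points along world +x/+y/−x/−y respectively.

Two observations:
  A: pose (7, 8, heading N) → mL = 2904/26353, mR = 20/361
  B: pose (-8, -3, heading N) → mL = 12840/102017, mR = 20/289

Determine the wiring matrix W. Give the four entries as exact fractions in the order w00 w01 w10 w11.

1/2 1/2 0 1/2

obs A: pose=(7,8,N) → sL=8/73, sR=40/361, mL=2904/26353, mR=20/361
obs B: pose=(-8,-3,N) → sL=40/353, sR=40/289, mL=12840/102017, mR=20/289
sensor matrix S = [[8/73, 40/361], [40/353, 40/289]]; det S = 7023360/2688454001
solve [mL_A; mL_B] = S·[w00; w01] and [mR_A; mR_B] = S·[w10; w11]:
  w00 = 1/2, w01 = 1/2, w10 = 0, w11 = 1/2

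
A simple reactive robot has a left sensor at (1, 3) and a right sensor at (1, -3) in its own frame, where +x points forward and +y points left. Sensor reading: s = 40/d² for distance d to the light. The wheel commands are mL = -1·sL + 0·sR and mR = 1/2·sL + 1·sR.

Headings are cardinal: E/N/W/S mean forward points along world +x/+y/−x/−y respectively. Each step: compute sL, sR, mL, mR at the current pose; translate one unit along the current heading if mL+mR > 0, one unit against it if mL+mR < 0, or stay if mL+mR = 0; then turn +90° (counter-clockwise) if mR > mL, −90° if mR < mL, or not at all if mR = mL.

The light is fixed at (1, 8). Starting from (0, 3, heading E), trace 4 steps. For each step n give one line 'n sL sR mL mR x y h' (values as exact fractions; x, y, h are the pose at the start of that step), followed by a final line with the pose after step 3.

n=0: pose=(0,3,E); sL=10, sR=5/8; mL=-10, mR=45/8; mL+mR=-35/8 → advance -1; mR−mL=125/8 → turn +1·90°
n=1: pose=(-1,3,N); sL=40/41, sR=40/17; mL=-40/41, mR=1980/697; mL+mR=1300/697 → advance +1; mR−mL=2660/697 → turn +1·90°
n=2: pose=(-1,4,W); sL=20/29, sR=4; mL=-20/29, mR=126/29; mL+mR=106/29 → advance +1; mR−mL=146/29 → turn +1·90°
n=3: pose=(-2,4,S); sL=8/5, sR=40/61; mL=-8/5, mR=444/305; mL+mR=-44/305 → advance -1; mR−mL=932/305 → turn +1·90°

0 10 5/8 -10 45/8 0 3 E
1 40/41 40/17 -40/41 1980/697 -1 3 N
2 20/29 4 -20/29 126/29 -1 4 W
3 8/5 40/61 -8/5 444/305 -2 4 S
final -2 5 E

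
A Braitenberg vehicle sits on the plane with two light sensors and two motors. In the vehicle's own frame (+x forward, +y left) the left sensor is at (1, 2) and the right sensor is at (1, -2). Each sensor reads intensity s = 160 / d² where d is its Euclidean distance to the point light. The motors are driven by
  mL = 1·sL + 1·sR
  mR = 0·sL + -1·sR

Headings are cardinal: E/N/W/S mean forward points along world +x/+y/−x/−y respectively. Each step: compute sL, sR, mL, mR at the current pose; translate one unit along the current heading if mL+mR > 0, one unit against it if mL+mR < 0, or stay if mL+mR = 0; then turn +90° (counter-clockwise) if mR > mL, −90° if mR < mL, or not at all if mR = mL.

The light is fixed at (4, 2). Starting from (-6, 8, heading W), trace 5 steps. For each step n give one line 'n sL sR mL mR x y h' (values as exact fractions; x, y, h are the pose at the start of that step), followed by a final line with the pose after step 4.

n=0: pose=(-6,8,W); sL=160/137, sR=32/37; mL=10304/5069, mR=-32/37; mL+mR=160/137 → advance +1; mR−mL=-14688/5069 → turn -1·90°
n=1: pose=(-7,8,N); sL=80/109, sR=16/13; mL=2784/1417, mR=-16/13; mL+mR=80/109 → advance +1; mR−mL=-4528/1417 → turn -1·90°
n=2: pose=(-7,9,E); sL=160/181, sR=32/25; mL=9792/4525, mR=-32/25; mL+mR=160/181 → advance +1; mR−mL=-15584/4525 → turn -1·90°
n=3: pose=(-6,9,S); sL=8/5, sR=8/9; mL=112/45, mR=-8/9; mL+mR=8/5 → advance +1; mR−mL=-152/45 → turn -1·90°
n=4: pose=(-6,8,W); sL=160/137, sR=32/37; mL=10304/5069, mR=-32/37; mL+mR=160/137 → advance +1; mR−mL=-14688/5069 → turn -1·90°

0 160/137 32/37 10304/5069 -32/37 -6 8 W
1 80/109 16/13 2784/1417 -16/13 -7 8 N
2 160/181 32/25 9792/4525 -32/25 -7 9 E
3 8/5 8/9 112/45 -8/9 -6 9 S
4 160/137 32/37 10304/5069 -32/37 -6 8 W
final -7 8 N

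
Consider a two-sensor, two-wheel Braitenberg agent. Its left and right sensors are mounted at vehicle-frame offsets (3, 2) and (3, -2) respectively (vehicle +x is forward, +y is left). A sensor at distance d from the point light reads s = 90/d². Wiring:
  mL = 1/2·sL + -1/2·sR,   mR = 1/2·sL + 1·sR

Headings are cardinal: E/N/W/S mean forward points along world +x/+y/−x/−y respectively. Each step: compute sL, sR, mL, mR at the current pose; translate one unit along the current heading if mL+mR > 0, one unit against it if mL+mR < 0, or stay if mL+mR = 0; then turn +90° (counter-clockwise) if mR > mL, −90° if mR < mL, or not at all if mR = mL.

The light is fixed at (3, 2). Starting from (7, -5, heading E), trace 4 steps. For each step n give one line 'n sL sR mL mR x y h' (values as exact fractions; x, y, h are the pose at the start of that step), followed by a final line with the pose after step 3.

0 45/37 9/13 126/481 1251/962 7 -5 E
1 18/5 18/13 72/65 207/65 8 -5 N
2 45/34 9/2 -27/17 351/68 8 -4 W
3 10/13 18/17 -32/221 319/221 7 -4 S
final 7 -5 E

n=0: pose=(7,-5,E); sL=45/37, sR=9/13; mL=126/481, mR=1251/962; mL+mR=1503/962 → advance +1; mR−mL=27/26 → turn +1·90°
n=1: pose=(8,-5,N); sL=18/5, sR=18/13; mL=72/65, mR=207/65; mL+mR=279/65 → advance +1; mR−mL=27/13 → turn +1·90°
n=2: pose=(8,-4,W); sL=45/34, sR=9/2; mL=-27/17, mR=351/68; mL+mR=243/68 → advance +1; mR−mL=27/4 → turn +1·90°
n=3: pose=(7,-4,S); sL=10/13, sR=18/17; mL=-32/221, mR=319/221; mL+mR=287/221 → advance +1; mR−mL=27/17 → turn +1·90°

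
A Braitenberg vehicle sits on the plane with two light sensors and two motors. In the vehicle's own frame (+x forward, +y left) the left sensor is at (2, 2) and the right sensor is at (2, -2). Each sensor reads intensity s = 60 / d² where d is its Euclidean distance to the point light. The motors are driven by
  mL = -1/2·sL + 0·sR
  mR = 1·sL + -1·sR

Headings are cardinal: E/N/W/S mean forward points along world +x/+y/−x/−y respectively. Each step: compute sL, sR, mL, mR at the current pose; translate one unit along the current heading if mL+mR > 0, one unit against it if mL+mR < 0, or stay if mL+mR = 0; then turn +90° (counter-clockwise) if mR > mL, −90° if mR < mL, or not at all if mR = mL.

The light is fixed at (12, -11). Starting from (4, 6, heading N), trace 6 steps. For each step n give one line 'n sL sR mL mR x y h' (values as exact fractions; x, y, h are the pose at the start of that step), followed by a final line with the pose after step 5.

0 60/461 60/397 -30/461 -3840/183017 4 6 N
1 15/74 15/106 -15/148 120/1961 4 5 W
2 60/221 60/277 -30/221 3360/61217 5 5 S
3 30/193 6/25 -15/193 -408/4825 5 6 E
4 20/87 12/65 -10/87 256/5655 4 6 S
5 15/109 15/73 -15/218 -540/7957 4 7 E
final 3 7 N

n=0: pose=(4,6,N); sL=60/461, sR=60/397; mL=-30/461, mR=-3840/183017; mL+mR=-15750/183017 → advance -1; mR−mL=8070/183017 → turn +1·90°
n=1: pose=(4,5,W); sL=15/74, sR=15/106; mL=-15/148, mR=120/1961; mL+mR=-315/7844 → advance -1; mR−mL=1275/7844 → turn +1·90°
n=2: pose=(5,5,S); sL=60/221, sR=60/277; mL=-30/221, mR=3360/61217; mL+mR=-4950/61217 → advance -1; mR−mL=11670/61217 → turn +1·90°
n=3: pose=(5,6,E); sL=30/193, sR=6/25; mL=-15/193, mR=-408/4825; mL+mR=-783/4825 → advance -1; mR−mL=-33/4825 → turn -1·90°
n=4: pose=(4,6,S); sL=20/87, sR=12/65; mL=-10/87, mR=256/5655; mL+mR=-394/5655 → advance -1; mR−mL=302/1885 → turn +1·90°
n=5: pose=(4,7,E); sL=15/109, sR=15/73; mL=-15/218, mR=-540/7957; mL+mR=-2175/15914 → advance -1; mR−mL=15/15914 → turn +1·90°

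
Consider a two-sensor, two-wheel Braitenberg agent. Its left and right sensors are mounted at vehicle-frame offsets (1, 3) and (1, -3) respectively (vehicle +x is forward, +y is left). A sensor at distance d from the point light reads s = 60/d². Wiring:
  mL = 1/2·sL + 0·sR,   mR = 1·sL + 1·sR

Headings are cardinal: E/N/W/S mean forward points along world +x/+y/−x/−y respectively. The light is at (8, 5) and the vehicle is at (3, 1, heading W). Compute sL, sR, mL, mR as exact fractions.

left sensor world pos  = (2, -2); dL² = 85
right sensor world pos = (2, 4); dR² = 37
sL = 60/85 = 12/17
sR = 60/37 = 60/37
mL = 1/2·sL + 0·sR = 6/17
mR = 1·sL + 1·sR = 1464/629

12/17 60/37 6/17 1464/629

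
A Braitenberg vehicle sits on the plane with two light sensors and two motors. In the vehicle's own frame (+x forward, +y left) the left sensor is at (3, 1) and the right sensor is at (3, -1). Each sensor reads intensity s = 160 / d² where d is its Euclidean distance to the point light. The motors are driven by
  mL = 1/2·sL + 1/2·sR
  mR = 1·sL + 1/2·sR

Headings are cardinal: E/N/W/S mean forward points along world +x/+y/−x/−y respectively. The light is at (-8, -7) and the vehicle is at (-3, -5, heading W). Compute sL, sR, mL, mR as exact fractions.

32 160/13 288/13 496/13

left sensor world pos  = (-6, -6); dL² = 5
right sensor world pos = (-6, -4); dR² = 13
sL = 160/5 = 32
sR = 160/13 = 160/13
mL = 1/2·sL + 1/2·sR = 288/13
mR = 1·sL + 1/2·sR = 496/13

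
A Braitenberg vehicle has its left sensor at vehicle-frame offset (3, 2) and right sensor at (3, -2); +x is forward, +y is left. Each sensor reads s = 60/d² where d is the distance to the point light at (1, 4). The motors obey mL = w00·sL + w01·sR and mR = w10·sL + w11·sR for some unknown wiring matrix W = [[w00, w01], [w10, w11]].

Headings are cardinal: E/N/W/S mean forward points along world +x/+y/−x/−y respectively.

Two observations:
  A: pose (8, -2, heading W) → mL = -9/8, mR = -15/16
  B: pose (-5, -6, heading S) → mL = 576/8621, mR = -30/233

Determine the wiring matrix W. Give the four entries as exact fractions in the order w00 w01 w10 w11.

1 -1 0 -1/2

obs A: pose=(8,-2,W) → sL=3/4, sR=15/8, mL=-9/8, mR=-15/16
obs B: pose=(-5,-6,S) → sL=12/37, sR=60/233, mL=576/8621, mR=-30/233
sensor matrix S = [[3/4, 15/8], [12/37, 60/233]]; det S = -7155/17242
solve [mL_A; mL_B] = S·[w00; w01] and [mR_A; mR_B] = S·[w10; w11]:
  w00 = 1, w01 = -1, w10 = 0, w11 = -1/2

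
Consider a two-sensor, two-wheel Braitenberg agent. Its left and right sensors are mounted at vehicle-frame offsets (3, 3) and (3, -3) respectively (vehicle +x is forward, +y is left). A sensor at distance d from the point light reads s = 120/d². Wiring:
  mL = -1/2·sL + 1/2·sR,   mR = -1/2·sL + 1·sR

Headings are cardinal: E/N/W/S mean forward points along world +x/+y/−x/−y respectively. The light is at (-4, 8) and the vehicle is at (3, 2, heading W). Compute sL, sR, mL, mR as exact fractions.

left sensor world pos  = (0, -1); dL² = 97
right sensor world pos = (0, 5); dR² = 25
sL = 120/97 = 120/97
sR = 120/25 = 24/5
mL = -1/2·sL + 1/2·sR = 864/485
mR = -1/2·sL + 1·sR = 2028/485

120/97 24/5 864/485 2028/485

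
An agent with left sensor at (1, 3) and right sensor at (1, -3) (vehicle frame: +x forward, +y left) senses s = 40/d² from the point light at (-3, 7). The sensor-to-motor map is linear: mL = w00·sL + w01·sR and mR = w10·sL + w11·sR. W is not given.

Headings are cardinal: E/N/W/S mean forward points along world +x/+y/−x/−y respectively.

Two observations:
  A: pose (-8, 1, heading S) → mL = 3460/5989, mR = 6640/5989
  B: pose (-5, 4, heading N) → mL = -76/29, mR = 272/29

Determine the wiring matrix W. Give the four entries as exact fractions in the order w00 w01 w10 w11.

obs A: pose=(-8,1,S) → sL=40/53, sR=40/113, mL=3460/5989, mR=6640/5989
obs B: pose=(-5,4,N) → sL=40/29, sR=8, mL=-76/29, mR=272/29
sensor matrix S = [[40/53, 40/113], [40/29, 8]]; det S = 963840/173681
solve [mL_A; mL_B] = S·[w00; w01] and [mR_A; mR_B] = S·[w10; w11]:
  w00 = 1, w01 = -1/2, w10 = 1, w11 = 1

1 -1/2 1 1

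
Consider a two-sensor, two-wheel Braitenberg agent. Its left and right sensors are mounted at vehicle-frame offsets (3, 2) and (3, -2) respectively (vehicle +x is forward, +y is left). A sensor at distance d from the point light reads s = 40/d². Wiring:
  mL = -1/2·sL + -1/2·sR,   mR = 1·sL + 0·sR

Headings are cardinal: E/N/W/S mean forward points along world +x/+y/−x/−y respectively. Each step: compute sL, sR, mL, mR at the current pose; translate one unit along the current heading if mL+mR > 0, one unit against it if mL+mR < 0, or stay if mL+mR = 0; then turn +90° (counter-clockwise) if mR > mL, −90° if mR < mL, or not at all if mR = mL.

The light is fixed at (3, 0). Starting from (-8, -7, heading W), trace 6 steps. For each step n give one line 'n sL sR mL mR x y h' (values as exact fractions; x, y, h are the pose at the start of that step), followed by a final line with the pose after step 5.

n=0: pose=(-8,-7,W); sL=40/277, sR=40/221; mL=-9960/61217, mR=40/277; mL+mR=-1120/61217 → advance -1; mR−mL=18800/61217 → turn +1·90°
n=1: pose=(-7,-7,S); sL=10/41, sR=10/61; mL=-510/2501, mR=10/41; mL+mR=100/2501 → advance +1; mR−mL=1120/2501 → turn +1·90°
n=2: pose=(-7,-8,E); sL=8/17, sR=40/149; mL=-936/2533, mR=8/17; mL+mR=256/2533 → advance +1; mR−mL=2128/2533 → turn +1·90°
n=3: pose=(-6,-8,N); sL=20/73, sR=20/37; mL=-1100/2701, mR=20/73; mL+mR=-360/2701 → advance -1; mR−mL=1840/2701 → turn +1·90°
n=4: pose=(-6,-9,W); sL=8/53, sR=40/193; mL=-1832/10229, mR=8/53; mL+mR=-288/10229 → advance -1; mR−mL=3376/10229 → turn +1·90°
n=5: pose=(-5,-9,S); sL=2/9, sR=10/61; mL=-106/549, mR=2/9; mL+mR=16/549 → advance +1; mR−mL=76/183 → turn +1·90°

0 40/277 40/221 -9960/61217 40/277 -8 -7 W
1 10/41 10/61 -510/2501 10/41 -7 -7 S
2 8/17 40/149 -936/2533 8/17 -7 -8 E
3 20/73 20/37 -1100/2701 20/73 -6 -8 N
4 8/53 40/193 -1832/10229 8/53 -6 -9 W
5 2/9 10/61 -106/549 2/9 -5 -9 S
final -5 -10 E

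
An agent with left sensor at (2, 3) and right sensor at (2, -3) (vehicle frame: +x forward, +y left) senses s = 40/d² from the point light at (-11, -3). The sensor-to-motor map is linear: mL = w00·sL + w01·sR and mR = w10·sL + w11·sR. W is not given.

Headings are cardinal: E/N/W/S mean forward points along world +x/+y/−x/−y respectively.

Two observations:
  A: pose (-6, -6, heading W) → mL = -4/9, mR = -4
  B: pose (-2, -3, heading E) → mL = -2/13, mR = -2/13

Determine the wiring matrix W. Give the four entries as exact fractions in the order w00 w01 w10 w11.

-1/2 0 1/2 -1

obs A: pose=(-6,-6,W) → sL=8/9, sR=40/9, mL=-4/9, mR=-4
obs B: pose=(-2,-3,E) → sL=4/13, sR=4/13, mL=-2/13, mR=-2/13
sensor matrix S = [[8/9, 40/9], [4/13, 4/13]]; det S = -128/117
solve [mL_A; mL_B] = S·[w00; w01] and [mR_A; mR_B] = S·[w10; w11]:
  w00 = -1/2, w01 = 0, w10 = 1/2, w11 = -1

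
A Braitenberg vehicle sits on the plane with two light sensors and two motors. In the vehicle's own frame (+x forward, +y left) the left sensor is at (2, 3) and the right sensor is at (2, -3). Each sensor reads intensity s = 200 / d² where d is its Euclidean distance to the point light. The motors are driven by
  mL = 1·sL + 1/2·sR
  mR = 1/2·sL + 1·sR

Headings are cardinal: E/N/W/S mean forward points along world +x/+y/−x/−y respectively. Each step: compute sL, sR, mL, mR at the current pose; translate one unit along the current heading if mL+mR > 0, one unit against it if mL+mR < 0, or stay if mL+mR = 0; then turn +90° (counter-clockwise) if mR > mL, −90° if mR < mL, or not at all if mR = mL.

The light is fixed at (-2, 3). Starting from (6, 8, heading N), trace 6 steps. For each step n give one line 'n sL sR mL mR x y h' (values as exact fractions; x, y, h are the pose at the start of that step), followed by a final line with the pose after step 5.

n=0: pose=(6,8,N); sL=100/37, sR=20/17; mL=2070/629, mR=1590/629; mL+mR=3660/629 → advance +1; mR−mL=-480/629 → turn -1·90°
n=1: pose=(6,9,E); sL=200/181, sR=200/109; mL=39900/19729, mR=47100/19729; mL+mR=87000/19729 → advance +1; mR−mL=7200/19729 → turn +1·90°
n=2: pose=(7,9,N); sL=2, sR=25/26; mL=129/52, mR=51/26; mL+mR=231/52 → advance +1; mR−mL=-27/52 → turn -1·90°
n=3: pose=(7,10,E); sL=200/221, sR=200/137; mL=49500/30277, mR=57900/30277; mL+mR=107400/30277 → advance +1; mR−mL=8400/30277 → turn +1·90°
n=4: pose=(8,10,N); sL=20/13, sR=4/5; mL=126/65, mR=102/65; mL+mR=228/65 → advance +1; mR−mL=-24/65 → turn -1·90°
n=5: pose=(8,11,E); sL=40/53, sR=200/169; mL=12060/8957, mR=13980/8957; mL+mR=26040/8957 → advance +1; mR−mL=1920/8957 → turn +1·90°

0 100/37 20/17 2070/629 1590/629 6 8 N
1 200/181 200/109 39900/19729 47100/19729 6 9 E
2 2 25/26 129/52 51/26 7 9 N
3 200/221 200/137 49500/30277 57900/30277 7 10 E
4 20/13 4/5 126/65 102/65 8 10 N
5 40/53 200/169 12060/8957 13980/8957 8 11 E
final 9 11 N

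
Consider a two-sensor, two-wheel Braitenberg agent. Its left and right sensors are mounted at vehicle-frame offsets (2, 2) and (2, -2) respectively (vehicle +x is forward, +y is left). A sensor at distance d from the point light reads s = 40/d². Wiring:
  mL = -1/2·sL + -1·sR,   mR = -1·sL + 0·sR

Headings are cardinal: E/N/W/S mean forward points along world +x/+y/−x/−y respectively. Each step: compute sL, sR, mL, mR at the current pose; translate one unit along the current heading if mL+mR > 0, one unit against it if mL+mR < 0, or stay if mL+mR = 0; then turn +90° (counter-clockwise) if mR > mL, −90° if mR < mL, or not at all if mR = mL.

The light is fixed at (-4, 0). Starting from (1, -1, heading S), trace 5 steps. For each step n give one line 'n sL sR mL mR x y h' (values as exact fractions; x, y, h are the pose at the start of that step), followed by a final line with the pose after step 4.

n=0: pose=(1,-1,S); sL=20/29, sR=20/9; mL=-670/261, mR=-20/29; mL+mR=-850/261 → advance -1; mR−mL=490/261 → turn +1·90°
n=1: pose=(1,0,E); sL=40/53, sR=40/53; mL=-60/53, mR=-40/53; mL+mR=-100/53 → advance -1; mR−mL=20/53 → turn +1·90°
n=2: pose=(0,0,N); sL=5, sR=1; mL=-7/2, mR=-5; mL+mR=-17/2 → advance -1; mR−mL=-3/2 → turn -1·90°
n=3: pose=(0,-1,E); sL=40/37, sR=8/9; mL=-476/333, mR=-40/37; mL+mR=-836/333 → advance -1; mR−mL=116/333 → turn +1·90°
n=4: pose=(-1,-1,N); sL=20, sR=20/13; mL=-150/13, mR=-20; mL+mR=-410/13 → advance -1; mR−mL=-110/13 → turn -1·90°

0 20/29 20/9 -670/261 -20/29 1 -1 S
1 40/53 40/53 -60/53 -40/53 1 0 E
2 5 1 -7/2 -5 0 0 N
3 40/37 8/9 -476/333 -40/37 0 -1 E
4 20 20/13 -150/13 -20 -1 -1 N
final -1 -2 E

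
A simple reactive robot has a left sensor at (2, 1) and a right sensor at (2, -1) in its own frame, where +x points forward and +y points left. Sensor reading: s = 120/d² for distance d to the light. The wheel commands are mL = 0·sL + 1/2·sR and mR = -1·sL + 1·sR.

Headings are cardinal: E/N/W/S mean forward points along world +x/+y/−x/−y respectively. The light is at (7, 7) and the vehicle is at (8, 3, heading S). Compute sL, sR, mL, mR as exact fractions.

3 10/3 5/3 1/3

left sensor world pos  = (9, 1); dL² = 40
right sensor world pos = (7, 1); dR² = 36
sL = 120/40 = 3
sR = 120/36 = 10/3
mL = 0·sL + 1/2·sR = 5/3
mR = -1·sL + 1·sR = 1/3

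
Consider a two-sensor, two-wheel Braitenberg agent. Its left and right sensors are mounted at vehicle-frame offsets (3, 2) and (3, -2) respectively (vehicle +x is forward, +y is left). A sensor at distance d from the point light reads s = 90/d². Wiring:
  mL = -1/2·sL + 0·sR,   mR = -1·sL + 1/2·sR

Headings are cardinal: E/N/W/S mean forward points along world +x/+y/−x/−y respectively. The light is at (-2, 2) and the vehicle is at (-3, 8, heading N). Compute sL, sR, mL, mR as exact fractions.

left sensor world pos  = (-5, 11); dL² = 90
right sensor world pos = (-1, 11); dR² = 82
sL = 90/90 = 1
sR = 90/82 = 45/41
mL = -1/2·sL + 0·sR = -1/2
mR = -1·sL + 1/2·sR = -37/82

1 45/41 -1/2 -37/82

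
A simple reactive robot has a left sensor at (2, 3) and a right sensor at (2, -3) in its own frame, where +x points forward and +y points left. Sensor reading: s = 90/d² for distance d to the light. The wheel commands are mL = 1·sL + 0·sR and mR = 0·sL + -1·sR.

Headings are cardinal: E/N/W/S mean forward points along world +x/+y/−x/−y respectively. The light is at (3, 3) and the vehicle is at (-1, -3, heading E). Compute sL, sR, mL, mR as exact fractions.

90/13 18/17 90/13 -18/17

left sensor world pos  = (1, 0); dL² = 13
right sensor world pos = (1, -6); dR² = 85
sL = 90/13 = 90/13
sR = 90/85 = 18/17
mL = 1·sL + 0·sR = 90/13
mR = 0·sL + -1·sR = -18/17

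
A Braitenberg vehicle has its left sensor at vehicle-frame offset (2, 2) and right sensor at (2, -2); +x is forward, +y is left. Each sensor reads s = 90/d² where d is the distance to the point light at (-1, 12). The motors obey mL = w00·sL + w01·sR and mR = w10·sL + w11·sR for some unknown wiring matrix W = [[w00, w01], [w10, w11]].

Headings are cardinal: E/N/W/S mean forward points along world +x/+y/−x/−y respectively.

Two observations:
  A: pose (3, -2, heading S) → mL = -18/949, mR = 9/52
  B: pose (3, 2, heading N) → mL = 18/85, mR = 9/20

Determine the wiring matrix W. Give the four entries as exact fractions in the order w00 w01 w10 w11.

1/2 -1/2 0 1/2

obs A: pose=(3,-2,S) → sL=45/146, sR=9/26, mL=-18/949, mR=9/52
obs B: pose=(3,2,N) → sL=45/34, sR=9/10, mL=18/85, mR=9/20
sensor matrix S = [[45/146, 9/26], [45/34, 9/10]]; det S = -2916/16133
solve [mL_A; mL_B] = S·[w00; w01] and [mR_A; mR_B] = S·[w10; w11]:
  w00 = 1/2, w01 = -1/2, w10 = 0, w11 = 1/2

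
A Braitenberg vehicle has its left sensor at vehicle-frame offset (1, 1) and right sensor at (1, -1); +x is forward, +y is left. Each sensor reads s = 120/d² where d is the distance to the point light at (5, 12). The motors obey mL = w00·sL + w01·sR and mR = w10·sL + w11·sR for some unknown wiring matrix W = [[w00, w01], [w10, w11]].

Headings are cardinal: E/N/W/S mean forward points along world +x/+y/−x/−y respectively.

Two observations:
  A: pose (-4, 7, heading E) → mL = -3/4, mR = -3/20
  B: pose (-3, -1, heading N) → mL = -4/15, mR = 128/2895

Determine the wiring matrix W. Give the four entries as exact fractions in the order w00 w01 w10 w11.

-1/2 0 -1/2 1/2

obs A: pose=(-4,7,E) → sL=3/2, sR=6/5, mL=-3/4, mR=-3/20
obs B: pose=(-3,-1,N) → sL=8/15, sR=120/193, mL=-4/15, mR=128/2895
sensor matrix S = [[3/2, 6/5], [8/15, 120/193]]; det S = 1412/4825
solve [mL_A; mL_B] = S·[w00; w01] and [mR_A; mR_B] = S·[w10; w11]:
  w00 = -1/2, w01 = 0, w10 = -1/2, w11 = 1/2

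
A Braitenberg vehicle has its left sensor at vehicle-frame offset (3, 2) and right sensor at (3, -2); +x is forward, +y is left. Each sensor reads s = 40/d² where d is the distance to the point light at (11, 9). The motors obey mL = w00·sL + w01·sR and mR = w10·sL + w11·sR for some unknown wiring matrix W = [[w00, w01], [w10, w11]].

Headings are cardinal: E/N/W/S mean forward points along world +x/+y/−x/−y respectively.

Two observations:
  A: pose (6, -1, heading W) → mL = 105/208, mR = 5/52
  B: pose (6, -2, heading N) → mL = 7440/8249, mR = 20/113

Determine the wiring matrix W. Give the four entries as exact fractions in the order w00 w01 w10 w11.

obs A: pose=(6,-1,W) → sL=5/26, sR=5/16, mL=105/208, mR=5/52
obs B: pose=(6,-2,N) → sL=40/113, sR=40/73, mL=7440/8249, mR=20/113
sensor matrix S = [[5/26, 5/16], [40/113, 40/73]]; det S = -1125/214474
solve [mL_A; mL_B] = S·[w00; w01] and [mR_A; mR_B] = S·[w10; w11]:
  w00 = 1, w01 = 1, w10 = 1/2, w11 = 0

1 1 1/2 0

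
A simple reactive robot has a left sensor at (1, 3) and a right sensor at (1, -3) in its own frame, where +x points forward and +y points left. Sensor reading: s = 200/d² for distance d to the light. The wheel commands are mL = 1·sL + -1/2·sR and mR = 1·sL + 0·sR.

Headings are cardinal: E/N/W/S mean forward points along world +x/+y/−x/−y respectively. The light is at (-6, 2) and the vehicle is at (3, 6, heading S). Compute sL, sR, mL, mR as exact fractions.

left sensor world pos  = (6, 5); dL² = 153
right sensor world pos = (0, 5); dR² = 45
sL = 200/153 = 200/153
sR = 200/45 = 40/9
mL = 1·sL + -1/2·sR = -140/153
mR = 1·sL + 0·sR = 200/153

200/153 40/9 -140/153 200/153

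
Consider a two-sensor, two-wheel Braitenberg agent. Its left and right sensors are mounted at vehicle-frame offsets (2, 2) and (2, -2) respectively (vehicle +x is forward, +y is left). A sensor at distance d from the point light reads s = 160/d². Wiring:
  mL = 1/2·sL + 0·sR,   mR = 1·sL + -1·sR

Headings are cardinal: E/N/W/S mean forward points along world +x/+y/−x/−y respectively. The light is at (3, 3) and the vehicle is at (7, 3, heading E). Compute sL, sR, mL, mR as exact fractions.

4 4 2 0

left sensor world pos  = (9, 5); dL² = 40
right sensor world pos = (9, 1); dR² = 40
sL = 160/40 = 4
sR = 160/40 = 4
mL = 1/2·sL + 0·sR = 2
mR = 1·sL + -1·sR = 0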